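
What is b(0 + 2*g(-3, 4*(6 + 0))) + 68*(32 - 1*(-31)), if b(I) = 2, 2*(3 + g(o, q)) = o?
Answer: 4286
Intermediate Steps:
g(o, q) = -3 + o/2
b(0 + 2*g(-3, 4*(6 + 0))) + 68*(32 - 1*(-31)) = 2 + 68*(32 - 1*(-31)) = 2 + 68*(32 + 31) = 2 + 68*63 = 2 + 4284 = 4286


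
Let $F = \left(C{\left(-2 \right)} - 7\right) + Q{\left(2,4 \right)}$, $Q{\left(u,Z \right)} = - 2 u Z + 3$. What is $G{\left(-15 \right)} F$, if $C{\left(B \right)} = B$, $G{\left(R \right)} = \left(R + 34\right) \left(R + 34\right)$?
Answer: $-7942$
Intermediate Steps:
$G{\left(R \right)} = \left(34 + R\right)^{2}$ ($G{\left(R \right)} = \left(34 + R\right) \left(34 + R\right) = \left(34 + R\right)^{2}$)
$Q{\left(u,Z \right)} = 3 - 2 Z u$ ($Q{\left(u,Z \right)} = - 2 Z u + 3 = 3 - 2 Z u$)
$F = -22$ ($F = \left(-2 - 7\right) + \left(3 - 8 \cdot 2\right) = -9 + \left(3 - 16\right) = -9 - 13 = -22$)
$G{\left(-15 \right)} F = \left(34 - 15\right)^{2} \left(-22\right) = 19^{2} \left(-22\right) = 361 \left(-22\right) = -7942$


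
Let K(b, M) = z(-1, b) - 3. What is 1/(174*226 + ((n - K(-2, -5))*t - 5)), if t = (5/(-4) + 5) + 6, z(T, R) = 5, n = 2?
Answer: 1/39319 ≈ 2.5433e-5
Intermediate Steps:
K(b, M) = 2 (K(b, M) = 5 - 3 = 2)
t = 39/4 (t = (5*(-1/4) + 5) + 6 = (-5/4 + 5) + 6 = 15/4 + 6 = 39/4 ≈ 9.7500)
1/(174*226 + ((n - K(-2, -5))*t - 5)) = 1/(174*226 + ((2 - 1*2)*(39/4) - 5)) = 1/(39324 + ((2 - 2)*(39/4) - 5)) = 1/(39324 + (0*(39/4) - 5)) = 1/(39324 + (0 - 5)) = 1/(39324 - 5) = 1/39319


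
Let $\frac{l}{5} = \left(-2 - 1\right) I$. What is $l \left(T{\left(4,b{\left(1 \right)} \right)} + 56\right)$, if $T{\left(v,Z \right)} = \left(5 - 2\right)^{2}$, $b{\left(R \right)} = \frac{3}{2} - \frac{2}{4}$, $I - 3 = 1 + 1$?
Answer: $-4875$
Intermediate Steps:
$I = 5$ ($I = 3 + \left(1 + 1\right) = 3 + 2 = 5$)
$b{\left(R \right)} = 1$ ($b{\left(R \right)} = 3 \cdot \frac{1}{2} - \frac{1}{2} = \frac{3}{2} - \frac{1}{2} = 1$)
$T{\left(v,Z \right)} = 9$ ($T{\left(v,Z \right)} = 3^{2} = 9$)
$l = -75$ ($l = 5 \left(-2 - 1\right) 5 = 5 \left(\left(-3\right) 5\right) = 5 \left(-15\right) = -75$)
$l \left(T{\left(4,b{\left(1 \right)} \right)} + 56\right) = - 75 \left(9 + 56\right) = \left(-75\right) 65 = -4875$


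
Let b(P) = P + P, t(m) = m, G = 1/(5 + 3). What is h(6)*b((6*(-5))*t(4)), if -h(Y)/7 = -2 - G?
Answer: -3570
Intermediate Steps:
G = ⅛ (G = 1/8 = ⅛ ≈ 0.12500)
b(P) = 2*P
h(Y) = 119/8 (h(Y) = -7*(-2 - 1*⅛) = -7*(-2 - ⅛) = -7*(-17/8) = 119/8)
h(6)*b((6*(-5))*t(4)) = 119*(2*((6*(-5))*4))/8 = 119*(2*(-30*4))/8 = 119*(2*(-120))/8 = (119/8)*(-240) = -3570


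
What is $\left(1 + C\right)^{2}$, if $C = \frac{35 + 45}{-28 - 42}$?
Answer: $\frac{1}{49} \approx 0.020408$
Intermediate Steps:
$C = - \frac{8}{7}$ ($C = \frac{80}{-70} = 80 \left(- \frac{1}{70}\right) = - \frac{8}{7} \approx -1.1429$)
$\left(1 + C\right)^{2} = \left(1 - \frac{8}{7}\right)^{2} = \left(- \frac{1}{7}\right)^{2} = \frac{1}{49}$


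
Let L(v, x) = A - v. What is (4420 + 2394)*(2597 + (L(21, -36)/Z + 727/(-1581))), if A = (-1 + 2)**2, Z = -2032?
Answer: 7105005310615/401574 ≈ 1.7693e+7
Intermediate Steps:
A = 1 (A = 1**2 = 1)
L(v, x) = 1 - v
(4420 + 2394)*(2597 + (L(21, -36)/Z + 727/(-1581))) = (4420 + 2394)*(2597 + ((1 - 1*21)/(-2032) + 727/(-1581))) = 6814*(2597 + ((1 - 21)*(-1/2032) + 727*(-1/1581))) = 6814*(2597 + (-20*(-1/2032) - 727/1581)) = 6814*(2597 + (5/508 - 727/1581)) = 6814*(2597 - 361411/803148) = 6814*(2085413945/803148) = 7105005310615/401574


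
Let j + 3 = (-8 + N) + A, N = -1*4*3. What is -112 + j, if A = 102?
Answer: -33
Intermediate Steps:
N = -12 (N = -4*3 = -12)
j = 79 (j = -3 + ((-8 - 12) + 102) = -3 + (-20 + 102) = -3 + 82 = 79)
-112 + j = -112 + 79 = -33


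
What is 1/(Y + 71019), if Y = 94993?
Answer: 1/166012 ≈ 6.0237e-6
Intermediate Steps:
1/(Y + 71019) = 1/(94993 + 71019) = 1/166012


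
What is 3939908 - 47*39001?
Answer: 2106861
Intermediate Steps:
3939908 - 47*39001 = 3939908 - 1833047 = 2106861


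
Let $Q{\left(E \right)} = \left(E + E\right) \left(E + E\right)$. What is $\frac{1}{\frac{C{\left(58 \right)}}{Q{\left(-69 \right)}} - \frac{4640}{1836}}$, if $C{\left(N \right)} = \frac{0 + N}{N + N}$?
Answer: $- \frac{1942488}{4909069} \approx -0.39569$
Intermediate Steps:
$Q{\left(E \right)} = 4 E^{2}$ ($Q{\left(E \right)} = 2 E 2 E = 4 E^{2}$)
$C{\left(N \right)} = \frac{1}{2}$ ($C{\left(N \right)} = \frac{N}{2 N} = N \frac{1}{2 N} = \frac{1}{2}$)
$\frac{1}{\frac{C{\left(58 \right)}}{Q{\left(-69 \right)}} - \frac{4640}{1836}} = \frac{1}{\frac{1}{2 \cdot 4 \left(-69\right)^{2}} - \frac{4640}{1836}} = \frac{1}{\frac{1}{2 \cdot 4 \cdot 4761} - \frac{1160}{459}} = \frac{1}{\frac{1}{2 \cdot 19044} - \frac{1160}{459}} = \frac{1}{\frac{1}{2} \cdot \frac{1}{19044} - \frac{1160}{459}} = \frac{1}{\frac{1}{38088} - \frac{1160}{459}} = \frac{1}{- \frac{4909069}{1942488}} = - \frac{1942488}{4909069}$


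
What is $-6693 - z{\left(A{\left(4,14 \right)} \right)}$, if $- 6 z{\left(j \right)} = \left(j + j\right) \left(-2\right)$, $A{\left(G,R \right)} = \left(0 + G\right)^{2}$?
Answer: $- \frac{20111}{3} \approx -6703.7$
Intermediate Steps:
$A{\left(G,R \right)} = G^{2}$
$z{\left(j \right)} = \frac{2 j}{3}$ ($z{\left(j \right)} = - \frac{\left(j + j\right) \left(-2\right)}{6} = - \frac{2 j \left(-2\right)}{6} = - \frac{\left(-4\right) j}{6} = \frac{2 j}{3}$)
$-6693 - z{\left(A{\left(4,14 \right)} \right)} = -6693 - \frac{2 \cdot 4^{2}}{3} = -6693 - \frac{2}{3} \cdot 16 = -6693 - \frac{32}{3} = - \frac{20111}{3}$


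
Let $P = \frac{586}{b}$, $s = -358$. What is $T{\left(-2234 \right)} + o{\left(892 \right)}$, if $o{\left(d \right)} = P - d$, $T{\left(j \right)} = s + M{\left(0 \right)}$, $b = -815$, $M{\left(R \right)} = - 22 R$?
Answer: $- \frac{1019336}{815} \approx -1250.7$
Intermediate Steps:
$T{\left(j \right)} = -358$ ($T{\left(j \right)} = -358 - 0 = -358 + 0 = -358$)
$P = - \frac{586}{815}$ ($P = \frac{586}{-815} = 586 \left(- \frac{1}{815}\right) = - \frac{586}{815} \approx -0.71902$)
$o{\left(d \right)} = - \frac{586}{815} - d$
$T{\left(-2234 \right)} + o{\left(892 \right)} = -358 - \frac{727566}{815} = - \frac{1019336}{815}$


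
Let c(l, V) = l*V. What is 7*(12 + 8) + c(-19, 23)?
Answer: -297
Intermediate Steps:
c(l, V) = V*l
7*(12 + 8) + c(-19, 23) = 7*(12 + 8) + 23*(-19) = 7*20 - 437 = 140 - 437 = -297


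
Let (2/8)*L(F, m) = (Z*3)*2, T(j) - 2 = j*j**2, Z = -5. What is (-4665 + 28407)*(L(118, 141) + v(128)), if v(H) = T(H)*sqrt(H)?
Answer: -2849040 + 398325042144*sqrt(2) ≈ 5.6331e+11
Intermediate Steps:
T(j) = 2 + j**3 (T(j) = 2 + j*j**2 = 2 + j**3)
v(H) = sqrt(H)*(2 + H**3) (v(H) = (2 + H**3)*sqrt(H) = sqrt(H)*(2 + H**3))
L(F, m) = -120 (L(F, m) = 4*(-5*3*2) = 4*(-15*2) = 4*(-30) = -120)
(-4665 + 28407)*(L(118, 141) + v(128)) = (-4665 + 28407)*(-120 + sqrt(128)*(2 + 128**3)) = 23742*(-120 + (8*sqrt(2))*(2 + 2097152)) = 23742*(-120 + (8*sqrt(2))*2097154) = 23742*(-120 + 16777232*sqrt(2)) = -2849040 + 398325042144*sqrt(2)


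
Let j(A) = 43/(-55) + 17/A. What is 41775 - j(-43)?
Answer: 98800659/2365 ≈ 41776.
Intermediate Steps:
j(A) = -43/55 + 17/A (j(A) = 43*(-1/55) + 17/A = -43/55 + 17/A)
41775 - j(-43) = 41775 - (-43/55 + 17/(-43)) = 41775 - (-43/55 + 17*(-1/43)) = 41775 - (-43/55 - 17/43) = 41775 - 1*(-2784/2365) = 41775 + 2784/2365 = 98800659/2365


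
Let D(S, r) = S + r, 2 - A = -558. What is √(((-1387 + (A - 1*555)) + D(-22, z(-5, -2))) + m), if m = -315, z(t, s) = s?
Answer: I*√1721 ≈ 41.485*I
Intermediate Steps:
A = 560 (A = 2 - 1*(-558) = 2 + 558 = 560)
√(((-1387 + (A - 1*555)) + D(-22, z(-5, -2))) + m) = √(((-1387 + (560 - 1*555)) + (-22 - 2)) - 315) = √(((-1387 + (560 - 555)) - 24) - 315) = √(((-1387 + 5) - 24) - 315) = √((-1382 - 24) - 315) = √(-1406 - 315) = √(-1721) = I*√1721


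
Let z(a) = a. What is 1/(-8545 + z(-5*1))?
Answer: -1/8550 ≈ -0.00011696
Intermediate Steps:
1/(-8545 + z(-5*1)) = 1/(-8545 - 5*1) = 1/(-8545 - 5) = 1/(-8550) = -1/8550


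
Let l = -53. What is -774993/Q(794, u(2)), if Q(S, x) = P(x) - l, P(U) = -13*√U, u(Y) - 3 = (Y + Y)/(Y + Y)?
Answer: -258331/9 ≈ -28703.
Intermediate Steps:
u(Y) = 4 (u(Y) = 3 + (Y + Y)/(Y + Y) = 3 + (2*Y)/((2*Y)) = 3 + (2*Y)*(1/(2*Y)) = 3 + 1 = 4)
Q(S, x) = 53 - 13*√x (Q(S, x) = -13*√x - 1*(-53) = -13*√x + 53 = 53 - 13*√x)
-774993/Q(794, u(2)) = -774993/(53 - 13*√4) = -774993/(53 - 13*2) = -774993/(53 - 26) = -774993/27 = -774993*1/27 = -258331/9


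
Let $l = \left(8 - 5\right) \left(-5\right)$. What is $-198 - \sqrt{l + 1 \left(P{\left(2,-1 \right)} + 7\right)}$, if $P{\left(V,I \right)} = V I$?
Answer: $-198 - i \sqrt{10} \approx -198.0 - 3.1623 i$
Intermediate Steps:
$P{\left(V,I \right)} = I V$
$l = -15$ ($l = 3 \left(-5\right) = -15$)
$-198 - \sqrt{l + 1 \left(P{\left(2,-1 \right)} + 7\right)} = -198 - \sqrt{-15 + 1 \left(\left(-1\right) 2 + 7\right)} = -198 - \sqrt{-15 + 1 \left(-2 + 7\right)} = -198 - \sqrt{-15 + 1 \cdot 5} = -198 - \sqrt{-15 + 5} = -198 - \sqrt{-10} = -198 - i \sqrt{10}$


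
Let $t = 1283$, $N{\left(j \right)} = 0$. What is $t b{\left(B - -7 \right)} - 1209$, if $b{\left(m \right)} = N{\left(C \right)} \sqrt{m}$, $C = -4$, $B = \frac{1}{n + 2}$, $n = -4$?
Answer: $-1209$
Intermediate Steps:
$B = - \frac{1}{2}$ ($B = \frac{1}{-4 + 2} = \frac{1}{-2} = - \frac{1}{2} \approx -0.5$)
$b{\left(m \right)} = 0$ ($b{\left(m \right)} = 0 \sqrt{m} = 0$)
$t b{\left(B - -7 \right)} - 1209 = 1283 \cdot 0 - 1209 = 0 - 1209 = -1209$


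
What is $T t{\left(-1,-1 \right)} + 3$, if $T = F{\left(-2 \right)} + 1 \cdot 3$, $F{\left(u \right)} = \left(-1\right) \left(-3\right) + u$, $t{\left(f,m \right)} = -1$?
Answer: $-1$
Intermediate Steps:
$F{\left(u \right)} = 3 + u$
$T = 4$ ($T = \left(3 - 2\right) + 1 \cdot 3 = 1 + 3 = 4$)
$T t{\left(-1,-1 \right)} + 3 = 4 \left(-1\right) + 3 = -4 + 3 = -1$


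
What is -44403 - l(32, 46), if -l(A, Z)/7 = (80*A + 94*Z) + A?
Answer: 4009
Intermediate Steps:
l(A, Z) = -658*Z - 567*A (l(A, Z) = -7*((80*A + 94*Z) + A) = -7*(81*A + 94*Z) = -658*Z - 567*A)
-44403 - l(32, 46) = -44403 - (-658*46 - 567*32) = -44403 - (-30268 - 18144) = -44403 - 1*(-48412) = -44403 + 48412 = 4009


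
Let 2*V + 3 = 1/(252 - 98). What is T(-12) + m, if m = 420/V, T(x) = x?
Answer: -134892/461 ≈ -292.61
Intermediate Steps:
V = -461/308 (V = -3/2 + 1/(2*(252 - 98)) = -3/2 + (1/2)/154 = -3/2 + (1/2)*(1/154) = -3/2 + 1/308 = -461/308 ≈ -1.4968)
m = -129360/461 (m = 420/(-461/308) = 420*(-308/461) = -129360/461 ≈ -280.61)
T(-12) + m = -12 - 129360/461 = -134892/461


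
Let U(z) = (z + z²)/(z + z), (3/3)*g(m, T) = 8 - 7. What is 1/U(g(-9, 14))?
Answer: 1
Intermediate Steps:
g(m, T) = 1 (g(m, T) = 8 - 7 = 1)
U(z) = (z + z²)/(2*z) (U(z) = (z + z²)/((2*z)) = (z + z²)*(1/(2*z)) = (z + z²)/(2*z))
1/U(g(-9, 14)) = 1/(½ + (½)*1) = 1/(½ + ½) = 1/1 = 1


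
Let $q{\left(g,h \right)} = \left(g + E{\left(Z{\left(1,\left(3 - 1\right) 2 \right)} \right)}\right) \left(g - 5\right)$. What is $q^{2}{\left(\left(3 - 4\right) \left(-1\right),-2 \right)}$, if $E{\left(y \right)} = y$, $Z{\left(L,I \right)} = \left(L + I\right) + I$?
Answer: $1600$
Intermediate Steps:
$Z{\left(L,I \right)} = L + 2 I$ ($Z{\left(L,I \right)} = \left(I + L\right) + I = L + 2 I$)
$q{\left(g,h \right)} = \left(-5 + g\right) \left(9 + g\right)$ ($q{\left(g,h \right)} = \left(g + \left(1 + 2 \left(3 - 1\right) 2\right)\right) \left(g - 5\right) = \left(g + \left(1 + 2 \cdot 2 \cdot 2\right)\right) \left(-5 + g\right) = \left(g + \left(1 + 2 \cdot 4\right)\right) \left(-5 + g\right) = \left(g + \left(1 + 8\right)\right) \left(-5 + g\right) = \left(g + 9\right) \left(-5 + g\right) = \left(9 + g\right) \left(-5 + g\right) = \left(-5 + g\right) \left(9 + g\right)$)
$q^{2}{\left(\left(3 - 4\right) \left(-1\right),-2 \right)} = \left(-45 + \left(\left(3 - 4\right) \left(-1\right)\right)^{2} + 4 \left(3 - 4\right) \left(-1\right)\right)^{2} = \left(-45 + \left(\left(-1\right) \left(-1\right)\right)^{2} + 4 \left(\left(-1\right) \left(-1\right)\right)\right)^{2} = \left(-45 + 1^{2} + 4 \cdot 1\right)^{2} = \left(-45 + 1 + 4\right)^{2} = \left(-40\right)^{2} = 1600$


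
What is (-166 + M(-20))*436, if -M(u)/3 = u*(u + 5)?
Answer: -464776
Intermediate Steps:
M(u) = -3*u*(5 + u) (M(u) = -3*u*(u + 5) = -3*u*(5 + u))
(-166 + M(-20))*436 = (-166 - 3*(-20)*(5 - 20))*436 = (-166 - 3*(-20)*(-15))*436 = (-166 - 900)*436 = -1066*436 = -464776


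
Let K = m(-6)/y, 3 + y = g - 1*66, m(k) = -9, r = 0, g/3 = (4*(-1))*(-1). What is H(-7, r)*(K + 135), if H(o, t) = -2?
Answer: -5136/19 ≈ -270.32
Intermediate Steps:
g = 12 (g = 3*((4*(-1))*(-1)) = 3*(-4*(-1)) = 3*4 = 12)
y = -57 (y = -3 + (12 - 1*66) = -3 + (12 - 66) = -3 - 54 = -57)
K = 3/19 (K = -9/(-57) = -9*(-1/57) = 3/19 ≈ 0.15789)
H(-7, r)*(K + 135) = -2*(3/19 + 135) = -2*2568/19 = -5136/19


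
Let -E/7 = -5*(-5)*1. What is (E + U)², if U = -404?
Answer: 335241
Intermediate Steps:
E = -175 (E = -7*(-5*(-5)) = -175 ≈ -175.00)
(E + U)² = (-175 - 404)² = (-579)² = 335241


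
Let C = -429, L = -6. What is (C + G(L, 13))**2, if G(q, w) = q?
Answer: 189225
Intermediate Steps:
(C + G(L, 13))**2 = (-429 - 6)**2 = (-435)**2 = 189225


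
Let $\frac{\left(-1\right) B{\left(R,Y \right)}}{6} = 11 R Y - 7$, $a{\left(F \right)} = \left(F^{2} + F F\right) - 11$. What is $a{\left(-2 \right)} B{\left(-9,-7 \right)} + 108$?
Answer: $12456$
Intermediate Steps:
$a{\left(F \right)} = -11 + 2 F^{2}$ ($a{\left(F \right)} = \left(F^{2} + F^{2}\right) - 11 = 2 F^{2} - 11 = -11 + 2 F^{2}$)
$B{\left(R,Y \right)} = 42 - 66 R Y$ ($B{\left(R,Y \right)} = - 6 \left(11 R Y - 7\right) = - 6 \left(-7 + 11 R Y\right) = 42 - 66 R Y$)
$a{\left(-2 \right)} B{\left(-9,-7 \right)} + 108 = \left(-11 + 2 \left(-2\right)^{2}\right) \left(42 - \left(-594\right) \left(-7\right)\right) + 108 = \left(-11 + 2 \cdot 4\right) \left(42 - 4158\right) + 108 = \left(-11 + 8\right) \left(-4116\right) + 108 = \left(-3\right) \left(-4116\right) + 108 = 12348 + 108 = 12456$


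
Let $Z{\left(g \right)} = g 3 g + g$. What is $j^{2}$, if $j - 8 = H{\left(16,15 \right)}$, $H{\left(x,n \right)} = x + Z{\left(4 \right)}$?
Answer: $5776$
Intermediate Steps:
$Z{\left(g \right)} = g + 3 g^{2}$ ($Z{\left(g \right)} = 3 g^{2} + g = g + 3 g^{2}$)
$H{\left(x,n \right)} = 52 + x$ ($H{\left(x,n \right)} = x + 4 \left(1 + 3 \cdot 4\right) = x + 4 \left(1 + 12\right) = x + 4 \cdot 13 = x + 52 = 52 + x$)
$j = 76$ ($j = 8 + \left(52 + 16\right) = 8 + 68 = 76$)
$j^{2} = 76^{2} = 5776$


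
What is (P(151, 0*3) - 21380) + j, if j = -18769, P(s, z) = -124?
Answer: -40273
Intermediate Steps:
(P(151, 0*3) - 21380) + j = (-124 - 21380) - 18769 = -21504 - 18769 = -40273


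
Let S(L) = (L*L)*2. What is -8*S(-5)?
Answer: -400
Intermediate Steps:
S(L) = 2*L**2 (S(L) = L**2*2 = 2*L**2)
-8*S(-5) = -16*(-5)**2 = -16*25 = -8*50 = -400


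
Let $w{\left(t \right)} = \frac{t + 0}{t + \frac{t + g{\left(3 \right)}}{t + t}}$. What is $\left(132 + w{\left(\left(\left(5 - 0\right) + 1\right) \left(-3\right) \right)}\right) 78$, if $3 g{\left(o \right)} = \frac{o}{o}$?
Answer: $\frac{19621368}{1891} \approx 10376.0$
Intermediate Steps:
$g{\left(o \right)} = \frac{1}{3}$ ($g{\left(o \right)} = \frac{o \frac{1}{o}}{3} = \frac{1}{3} \cdot 1 = \frac{1}{3}$)
$w{\left(t \right)} = \frac{t}{t + \frac{\frac{1}{3} + t}{2 t}}$ ($w{\left(t \right)} = \frac{t + 0}{t + \frac{t + \frac{1}{3}}{t + t}} = \frac{t}{t + \frac{\frac{1}{3} + t}{2 t}}$)
$\left(132 + w{\left(\left(\left(5 - 0\right) + 1\right) \left(-3\right) \right)}\right) 78 = \left(132 + \frac{6 \left(\left(\left(5 - 0\right) + 1\right) \left(-3\right)\right)^{2}}{1 + 3 \left(\left(5 - 0\right) + 1\right) \left(-3\right) + 6 \left(\left(\left(5 - 0\right) + 1\right) \left(-3\right)\right)^{2}}\right) 78 = \left(132 + \frac{6 \left(\left(\left(5 + 0\right) + 1\right) \left(-3\right)\right)^{2}}{1 + 3 \left(\left(5 + 0\right) + 1\right) \left(-3\right) + 6 \left(\left(\left(5 + 0\right) + 1\right) \left(-3\right)\right)^{2}}\right) 78 = \left(132 + \frac{6 \left(\left(5 + 1\right) \left(-3\right)\right)^{2}}{1 + 3 \left(5 + 1\right) \left(-3\right) + 6 \left(\left(5 + 1\right) \left(-3\right)\right)^{2}}\right) 78 = \left(132 + \frac{6 \left(6 \left(-3\right)\right)^{2}}{1 + 3 \cdot 6 \left(-3\right) + 6 \left(6 \left(-3\right)\right)^{2}}\right) 78 = \left(132 + \frac{6 \left(-18\right)^{2}}{1 + 3 \left(-18\right) + 6 \left(-18\right)^{2}}\right) 78 = \left(132 + 6 \cdot 324 \frac{1}{1 - 54 + 6 \cdot 324}\right) 78 = \left(132 + 6 \cdot 324 \frac{1}{1 - 54 + 1944}\right) 78 = \left(132 + 6 \cdot 324 \cdot \frac{1}{1891}\right) 78 = \left(132 + \frac{1944}{1891}\right) 78 = \frac{251556}{1891} \cdot 78 = \frac{19621368}{1891}$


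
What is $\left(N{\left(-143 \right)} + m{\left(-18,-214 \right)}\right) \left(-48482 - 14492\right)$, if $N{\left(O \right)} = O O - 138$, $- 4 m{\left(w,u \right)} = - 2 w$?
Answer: $-1278498148$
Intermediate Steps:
$m{\left(w,u \right)} = \frac{w}{2}$ ($m{\left(w,u \right)} = - \frac{\left(-2\right) w}{4} = \frac{w}{2}$)
$N{\left(O \right)} = -138 + O^{2}$ ($N{\left(O \right)} = O^{2} - 138 = -138 + O^{2}$)
$\left(N{\left(-143 \right)} + m{\left(-18,-214 \right)}\right) \left(-48482 - 14492\right) = \left(\left(-138 + \left(-143\right)^{2}\right) + \frac{1}{2} \left(-18\right)\right) \left(-48482 - 14492\right) = \left(\left(-138 + 20449\right) - 9\right) \left(-62974\right) = \left(20311 - 9\right) \left(-62974\right) = 20302 \left(-62974\right) = -1278498148$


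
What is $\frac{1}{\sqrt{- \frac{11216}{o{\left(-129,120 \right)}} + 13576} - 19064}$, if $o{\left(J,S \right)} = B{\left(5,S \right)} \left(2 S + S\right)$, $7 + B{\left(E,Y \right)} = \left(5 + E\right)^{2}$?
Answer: $- \frac{39891420}{760461623801} - \frac{3 \sqrt{26418583470}}{1520923247602} \approx -5.2777 \cdot 10^{-5}$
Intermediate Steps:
$B{\left(E,Y \right)} = -7 + \left(5 + E\right)^{2}$
$o{\left(J,S \right)} = 279 S$ ($o{\left(J,S \right)} = \left(-7 + \left(5 + 5\right)^{2}\right) \left(2 S + S\right) = \left(-7 + 10^{2}\right) 3 S = \left(-7 + 100\right) 3 S = 93 \cdot 3 S = 279 S$)
$\frac{1}{\sqrt{- \frac{11216}{o{\left(-129,120 \right)}} + 13576} - 19064} = \frac{1}{\sqrt{- \frac{11216}{279 \cdot 120} + 13576} - 19064} = \frac{1}{\sqrt{- \frac{11216}{33480} + 13576} - 19064} = \frac{1}{\sqrt{\left(-11216\right) \frac{1}{33480} + 13576} - 19064} = \frac{1}{\sqrt{- \frac{1402}{4185} + 13576} - 19064} = \frac{1}{\sqrt{\frac{56814158}{4185}} - 19064} = \frac{1}{\frac{\sqrt{26418583470}}{1395} - 19064} = \frac{1}{-19064 + \frac{\sqrt{26418583470}}{1395}}$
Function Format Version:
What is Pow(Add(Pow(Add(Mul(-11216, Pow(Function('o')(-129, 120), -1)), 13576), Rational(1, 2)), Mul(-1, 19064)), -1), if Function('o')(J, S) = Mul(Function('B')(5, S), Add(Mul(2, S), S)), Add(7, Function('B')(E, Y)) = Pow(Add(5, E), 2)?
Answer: Add(Rational(-39891420, 760461623801), Mul(Rational(-3, 1520923247602), Pow(26418583470, Rational(1, 2)))) ≈ -5.2777e-5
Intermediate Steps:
Function('B')(E, Y) = Add(-7, Pow(Add(5, E), 2))
Function('o')(J, S) = Mul(279, S) (Function('o')(J, S) = Mul(Add(-7, Pow(Add(5, 5), 2)), Add(Mul(2, S), S)) = Mul(Add(-7, Pow(10, 2)), Mul(3, S)) = Mul(Add(-7, 100), Mul(3, S)) = Mul(93, Mul(3, S)) = Mul(279, S))
Pow(Add(Pow(Add(Mul(-11216, Pow(Function('o')(-129, 120), -1)), 13576), Rational(1, 2)), Mul(-1, 19064)), -1) = Pow(Add(Pow(Add(Mul(-11216, Pow(Mul(279, 120), -1)), 13576), Rational(1, 2)), Mul(-1, 19064)), -1) = Pow(Add(Pow(Add(Mul(-11216, Pow(33480, -1)), 13576), Rational(1, 2)), -19064), -1) = Pow(Add(Pow(Add(Mul(-11216, Rational(1, 33480)), 13576), Rational(1, 2)), -19064), -1) = Pow(Add(Pow(Add(Rational(-1402, 4185), 13576), Rational(1, 2)), -19064), -1) = Pow(Add(Pow(Rational(56814158, 4185), Rational(1, 2)), -19064), -1) = Pow(Add(Mul(Rational(1, 1395), Pow(26418583470, Rational(1, 2))), -19064), -1) = Pow(Add(-19064, Mul(Rational(1, 1395), Pow(26418583470, Rational(1, 2)))), -1)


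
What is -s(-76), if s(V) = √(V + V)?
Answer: -2*I*√38 ≈ -12.329*I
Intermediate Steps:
s(V) = √2*√V (s(V) = √(2*V) = √2*√V)
-s(-76) = -√2*√(-76) = -√2*2*I*√19 = -2*I*√38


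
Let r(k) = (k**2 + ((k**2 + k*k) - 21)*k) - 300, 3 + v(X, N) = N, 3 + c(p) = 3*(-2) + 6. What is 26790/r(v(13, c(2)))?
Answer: -47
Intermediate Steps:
c(p) = -3 (c(p) = -3 + (3*(-2) + 6) = -3 + (-6 + 6) = -3 + 0 = -3)
v(X, N) = -3 + N
r(k) = -300 + k**2 + k*(-21 + 2*k**2) (r(k) = (k**2 + ((k**2 + k**2) - 21)*k) - 300 = (k**2 + (2*k**2 - 21)*k) - 300 = (k**2 + (-21 + 2*k**2)*k) - 300 = (k**2 + k*(-21 + 2*k**2)) - 300 = -300 + k**2 + k*(-21 + 2*k**2))
26790/r(v(13, c(2))) = 26790/(-300 + (-3 - 3)**2 - 21*(-3 - 3) + 2*(-3 - 3)**3) = 26790/(-300 + (-6)**2 - 21*(-6) + 2*(-6)**3) = 26790/(-300 + 36 + 126 + 2*(-216)) = 26790/(-300 + 36 + 126 - 432) = 26790/(-570) = 26790*(-1/570) = -47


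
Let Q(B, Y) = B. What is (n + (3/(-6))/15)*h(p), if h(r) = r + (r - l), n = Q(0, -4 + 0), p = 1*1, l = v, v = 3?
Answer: 1/30 ≈ 0.033333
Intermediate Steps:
l = 3
p = 1
n = 0
h(r) = -3 + 2*r (h(r) = r + (r - 1*3) = r + (r - 3) = r + (-3 + r) = -3 + 2*r)
(n + (3/(-6))/15)*h(p) = (0 + (3/(-6))/15)*(-3 + 2*1) = (0 + (3*(-⅙))*(1/15))*(-3 + 2) = (0 - ½*1/15)*(-1) = (0 - 1/30)*(-1) = -1/30*(-1) = 1/30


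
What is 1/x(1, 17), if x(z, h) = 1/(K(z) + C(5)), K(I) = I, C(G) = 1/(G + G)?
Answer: 11/10 ≈ 1.1000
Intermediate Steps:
C(G) = 1/(2*G)
x(z, h) = 1/(1/10 + z) (x(z, h) = 1/(z + (1/2)/5) = 1/(z + (1/2)*(1/5)) = 1/(z + 1/10) = 1/(1/10 + z))
1/x(1, 17) = 1/(10/(1 + 10*1)) = 1/(10/(1 + 10)) = 1/(10/11) = 11/10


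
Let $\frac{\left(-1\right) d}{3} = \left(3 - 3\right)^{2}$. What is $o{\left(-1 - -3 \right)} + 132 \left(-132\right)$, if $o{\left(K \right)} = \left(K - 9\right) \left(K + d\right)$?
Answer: $-17438$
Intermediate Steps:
$d = 0$ ($d = - 3 \left(3 - 3\right)^{2} = - 3 \cdot 0^{2} = \left(-3\right) 0 = 0$)
$o{\left(K \right)} = K \left(-9 + K\right)$ ($o{\left(K \right)} = \left(K - 9\right) \left(K + 0\right) = \left(-9 + K\right) K = K \left(-9 + K\right)$)
$o{\left(-1 - -3 \right)} + 132 \left(-132\right) = \left(-1 - -3\right) \left(-9 - -2\right) + 132 \left(-132\right) = \left(-1 + 3\right) \left(-9 + \left(-1 + 3\right)\right) - 17424 = 2 \left(-9 + 2\right) - 17424 = 2 \left(-7\right) - 17424 = -14 - 17424 = -17438$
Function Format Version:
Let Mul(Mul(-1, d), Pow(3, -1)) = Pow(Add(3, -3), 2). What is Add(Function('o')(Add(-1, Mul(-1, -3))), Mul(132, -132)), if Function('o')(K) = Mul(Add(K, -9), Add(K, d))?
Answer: -17438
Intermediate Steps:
d = 0 (d = Mul(-3, Pow(Add(3, -3), 2)) = Mul(-3, Pow(0, 2)) = Mul(-3, 0) = 0)
Function('o')(K) = Mul(K, Add(-9, K)) (Function('o')(K) = Mul(Add(K, -9), Add(K, 0)) = Mul(Add(-9, K), K) = Mul(K, Add(-9, K)))
Add(Function('o')(Add(-1, Mul(-1, -3))), Mul(132, -132)) = Add(Mul(Add(-1, Mul(-1, -3)), Add(-9, Add(-1, Mul(-1, -3)))), Mul(132, -132)) = Add(Mul(Add(-1, 3), Add(-9, Add(-1, 3))), -17424) = Add(Mul(2, Add(-9, 2)), -17424) = Add(Mul(2, -7), -17424) = Add(-14, -17424) = -17438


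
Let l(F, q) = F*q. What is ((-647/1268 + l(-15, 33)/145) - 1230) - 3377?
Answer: -169552899/36772 ≈ -4610.9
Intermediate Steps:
((-647/1268 + l(-15, 33)/145) - 1230) - 3377 = ((-647/1268 - 15*33/145) - 1230) - 3377 = ((-647*1/1268 - 495*1/145) - 1230) - 3377 = ((-647/1268 - 99/29) - 1230) - 3377 = (-144295/36772 - 1230) - 3377 = -45373855/36772 - 3377 = -169552899/36772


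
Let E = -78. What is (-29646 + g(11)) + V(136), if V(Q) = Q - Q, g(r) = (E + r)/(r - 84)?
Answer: -2164091/73 ≈ -29645.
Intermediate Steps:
g(r) = (-78 + r)/(-84 + r) (g(r) = (-78 + r)/(r - 84) = (-78 + r)/(-84 + r))
V(Q) = 0
(-29646 + g(11)) + V(136) = (-29646 + (-78 + 11)/(-84 + 11)) + 0 = (-29646 - 67/(-73)) + 0 = (-29646 - 1/73*(-67)) + 0 = (-29646 + 67/73) + 0 = -2164091/73 + 0 = -2164091/73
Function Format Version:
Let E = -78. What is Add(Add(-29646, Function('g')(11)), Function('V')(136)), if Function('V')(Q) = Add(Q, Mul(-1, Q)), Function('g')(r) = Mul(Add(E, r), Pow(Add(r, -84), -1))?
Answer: Rational(-2164091, 73) ≈ -29645.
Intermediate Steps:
Function('g')(r) = Mul(Pow(Add(-84, r), -1), Add(-78, r)) (Function('g')(r) = Mul(Add(-78, r), Pow(Add(r, -84), -1)) = Mul(Add(-78, r), Pow(Add(-84, r), -1)) = Mul(Pow(Add(-84, r), -1), Add(-78, r)))
Function('V')(Q) = 0
Add(Add(-29646, Function('g')(11)), Function('V')(136)) = Add(Add(-29646, Mul(Pow(Add(-84, 11), -1), Add(-78, 11))), 0) = Add(Add(-29646, Mul(Pow(-73, -1), -67)), 0) = Add(Add(-29646, Mul(Rational(-1, 73), -67)), 0) = Add(Add(-29646, Rational(67, 73)), 0) = Add(Rational(-2164091, 73), 0) = Rational(-2164091, 73)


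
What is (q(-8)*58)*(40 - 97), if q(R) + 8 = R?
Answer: 52896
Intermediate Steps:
q(R) = -8 + R
(q(-8)*58)*(40 - 97) = ((-8 - 8)*58)*(40 - 97) = -16*58*(-57) = -928*(-57) = 52896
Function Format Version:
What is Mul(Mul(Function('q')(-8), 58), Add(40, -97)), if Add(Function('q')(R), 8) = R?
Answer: 52896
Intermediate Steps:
Function('q')(R) = Add(-8, R)
Mul(Mul(Function('q')(-8), 58), Add(40, -97)) = Mul(Mul(Add(-8, -8), 58), Add(40, -97)) = Mul(Mul(-16, 58), -57) = Mul(-928, -57) = 52896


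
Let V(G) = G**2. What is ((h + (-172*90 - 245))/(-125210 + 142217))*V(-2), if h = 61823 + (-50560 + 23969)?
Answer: 78028/17007 ≈ 4.5880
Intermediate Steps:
h = 35232 (h = 61823 - 26591 = 35232)
((h + (-172*90 - 245))/(-125210 + 142217))*V(-2) = ((35232 + (-172*90 - 245))/(-125210 + 142217))*(-2)**2 = ((35232 + (-15480 - 245))/17007)*4 = ((35232 - 15725)*(1/17007))*4 = (19507*(1/17007))*4 = (19507/17007)*4 = 78028/17007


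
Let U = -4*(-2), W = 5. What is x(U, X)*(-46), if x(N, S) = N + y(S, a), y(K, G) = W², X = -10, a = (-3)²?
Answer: -1518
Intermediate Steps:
a = 9
y(K, G) = 25 (y(K, G) = 5² = 25)
U = 8
x(N, S) = 25 + N (x(N, S) = N + 25 = 25 + N)
x(U, X)*(-46) = (25 + 8)*(-46) = 33*(-46) = -1518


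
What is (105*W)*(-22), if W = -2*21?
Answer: 97020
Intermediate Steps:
W = -42
(105*W)*(-22) = (105*(-42))*(-22) = -4410*(-22) = 97020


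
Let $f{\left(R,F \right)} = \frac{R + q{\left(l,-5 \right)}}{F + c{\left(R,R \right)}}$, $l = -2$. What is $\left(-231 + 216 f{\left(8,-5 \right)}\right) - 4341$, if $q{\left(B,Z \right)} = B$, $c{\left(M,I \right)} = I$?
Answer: $-4140$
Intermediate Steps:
$f{\left(R,F \right)} = \frac{-2 + R}{F + R}$ ($f{\left(R,F \right)} = \frac{R - 2}{F + R} = \frac{-2 + R}{F + R}$)
$\left(-231 + 216 f{\left(8,-5 \right)}\right) - 4341 = \left(-231 + 216 \frac{-2 + 8}{-5 + 8}\right) - 4341 = \left(-231 + 216 \cdot \frac{1}{3} \cdot 6\right) - 4341 = \left(-231 + 216 \cdot 2\right) - 4341 = \left(-231 + 432\right) - 4341 = 201 - 4341 = -4140$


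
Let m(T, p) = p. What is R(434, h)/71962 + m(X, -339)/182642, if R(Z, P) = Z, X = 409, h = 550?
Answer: 27435755/6571641802 ≈ 0.0041749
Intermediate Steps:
R(434, h)/71962 + m(X, -339)/182642 = 434/71962 - 339/182642 = 434*(1/71962) - 339*1/182642 = 217/35981 - 339/182642 = 27435755/6571641802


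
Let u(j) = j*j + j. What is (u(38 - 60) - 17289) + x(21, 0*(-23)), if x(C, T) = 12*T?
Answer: -16827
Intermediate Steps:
u(j) = j + j**2 (u(j) = j**2 + j = j + j**2)
(u(38 - 60) - 17289) + x(21, 0*(-23)) = ((38 - 60)*(1 + (38 - 60)) - 17289) + 12*(0*(-23)) = (-22*(1 - 22) - 17289) + 12*0 = (-22*(-21) - 17289) + 0 = (462 - 17289) + 0 = -16827 + 0 = -16827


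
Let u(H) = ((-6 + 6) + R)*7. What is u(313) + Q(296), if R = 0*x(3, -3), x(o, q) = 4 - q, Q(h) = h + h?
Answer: 592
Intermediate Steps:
Q(h) = 2*h
R = 0 (R = 0*(4 - 1*(-3)) = 0*(4 + 3) = 0*7 = 0)
u(H) = 0 (u(H) = ((-6 + 6) + 0)*7 = (0 + 0)*7 = 0*7 = 0)
u(313) + Q(296) = 0 + 2*296 = 0 + 592 = 592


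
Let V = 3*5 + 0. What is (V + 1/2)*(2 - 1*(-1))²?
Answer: 279/2 ≈ 139.50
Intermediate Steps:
V = 15 (V = 15 + 0 = 15)
(V + 1/2)*(2 - 1*(-1))² = (15 + 1/2)*(2 - 1*(-1))² = (15 + ½)*(2 + 1)² = (31/2)*3² = (31/2)*9 = 279/2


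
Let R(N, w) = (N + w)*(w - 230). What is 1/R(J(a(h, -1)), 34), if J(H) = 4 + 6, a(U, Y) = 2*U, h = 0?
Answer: -1/8624 ≈ -0.00011596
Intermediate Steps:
J(H) = 10
R(N, w) = (-230 + w)*(N + w) (R(N, w) = (N + w)*(-230 + w) = (-230 + w)*(N + w))
1/R(J(a(h, -1)), 34) = 1/(34² - 230*10 - 230*34 + 10*34) = 1/(1156 - 2300 - 7820 + 340) = 1/(-8624) = -1/8624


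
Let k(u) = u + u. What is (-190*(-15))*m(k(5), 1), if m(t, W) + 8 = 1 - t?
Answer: -48450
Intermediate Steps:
k(u) = 2*u
m(t, W) = -7 - t (m(t, W) = -8 + (1 - t) = -7 - t)
(-190*(-15))*m(k(5), 1) = (-190*(-15))*(-7 - 2*5) = 2850*(-7 - 1*10) = 2850*(-7 - 10) = 2850*(-17) = -48450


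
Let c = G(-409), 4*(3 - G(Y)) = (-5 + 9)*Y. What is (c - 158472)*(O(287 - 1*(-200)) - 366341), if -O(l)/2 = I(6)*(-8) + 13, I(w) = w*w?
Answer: 57816925460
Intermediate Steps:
I(w) = w**2
O(l) = 550 (O(l) = -2*(6**2*(-8) + 13) = -2*(36*(-8) + 13) = -2*(-288 + 13) = -2*(-275) = 550)
G(Y) = 3 - Y (G(Y) = 3 - (-5 + 9)*Y/4 = 3 - Y)
c = 412 (c = 3 - 1*(-409) = 3 + 409 = 412)
(c - 158472)*(O(287 - 1*(-200)) - 366341) = (412 - 158472)*(550 - 366341) = -158060*(-365791) = 57816925460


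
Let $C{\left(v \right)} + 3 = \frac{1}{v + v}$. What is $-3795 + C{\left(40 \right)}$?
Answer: $- \frac{303839}{80} \approx -3798.0$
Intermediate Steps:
$C{\left(v \right)} = -3 + \frac{1}{2 v}$ ($C{\left(v \right)} = -3 + \frac{1}{v + v} = -3 + \frac{1}{2 v}$)
$-3795 + C{\left(40 \right)} = -3795 - \left(3 - \frac{1}{2 \cdot 40}\right) = -3795 + \left(-3 + \frac{1}{2} \cdot \frac{1}{40}\right) = -3795 + \left(-3 + \frac{1}{80}\right) = -3795 - \frac{239}{80} = - \frac{303839}{80}$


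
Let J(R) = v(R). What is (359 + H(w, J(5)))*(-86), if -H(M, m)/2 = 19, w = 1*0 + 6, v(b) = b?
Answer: -27606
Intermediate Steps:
J(R) = R
w = 6 (w = 0 + 6 = 6)
H(M, m) = -38 (H(M, m) = -2*19 = -38)
(359 + H(w, J(5)))*(-86) = (359 - 38)*(-86) = 321*(-86) = -27606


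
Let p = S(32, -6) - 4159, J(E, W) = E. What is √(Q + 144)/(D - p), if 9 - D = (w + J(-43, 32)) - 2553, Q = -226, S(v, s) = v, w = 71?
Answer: I*√82/6661 ≈ 0.0013595*I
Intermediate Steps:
p = -4127 (p = 32 - 4159 = -4127)
D = 2534 (D = 9 - ((71 - 43) - 2553) = 9 - (28 - 2553) = 9 - 1*(-2525) = 9 + 2525 = 2534)
√(Q + 144)/(D - p) = √(-226 + 144)/(2534 - 1*(-4127)) = √(-82)/(2534 + 4127) = (I*√82)/6661 = (I*√82)*(1/6661) = I*√82/6661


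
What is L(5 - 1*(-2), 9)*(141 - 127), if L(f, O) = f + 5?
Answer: 168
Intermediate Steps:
L(f, O) = 5 + f
L(5 - 1*(-2), 9)*(141 - 127) = (5 + (5 - 1*(-2)))*(141 - 127) = (5 + (5 + 2))*14 = (5 + 7)*14 = 12*14 = 168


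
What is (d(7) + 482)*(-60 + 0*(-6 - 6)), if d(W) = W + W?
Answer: -29760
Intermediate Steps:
d(W) = 2*W
(d(7) + 482)*(-60 + 0*(-6 - 6)) = (2*7 + 482)*(-60 + 0*(-6 - 6)) = (14 + 482)*(-60 + 0*(-12)) = 496*(-60 + 0) = 496*(-60) = -29760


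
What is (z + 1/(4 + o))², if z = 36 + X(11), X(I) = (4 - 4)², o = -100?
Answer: 11937025/9216 ≈ 1295.3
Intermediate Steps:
X(I) = 0 (X(I) = 0² = 0)
z = 36 (z = 36 + 0 = 36)
(z + 1/(4 + o))² = (36 + 1/(4 - 100))² = (36 + 1/(-96))² = (36 - 1/96)² = (3455/96)² = 11937025/9216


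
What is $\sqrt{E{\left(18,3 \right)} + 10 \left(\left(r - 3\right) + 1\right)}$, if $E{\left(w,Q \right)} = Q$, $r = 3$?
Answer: $\sqrt{13} \approx 3.6056$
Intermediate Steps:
$\sqrt{E{\left(18,3 \right)} + 10 \left(\left(r - 3\right) + 1\right)} = \sqrt{3 + 10 \left(\left(3 - 3\right) + 1\right)} = \sqrt{3 + 10 \left(0 + 1\right)} = \sqrt{3 + 10 \cdot 1} = \sqrt{3 + 10} = \sqrt{13}$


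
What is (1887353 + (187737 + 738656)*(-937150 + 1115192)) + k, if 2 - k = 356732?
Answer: 164938393129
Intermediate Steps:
k = -356730 (k = 2 - 1*356732 = 2 - 356732 = -356730)
(1887353 + (187737 + 738656)*(-937150 + 1115192)) + k = (1887353 + (187737 + 738656)*(-937150 + 1115192)) - 356730 = (1887353 + 926393*178042) - 356730 = (1887353 + 164936862506) - 356730 = 164938749859 - 356730 = 164938393129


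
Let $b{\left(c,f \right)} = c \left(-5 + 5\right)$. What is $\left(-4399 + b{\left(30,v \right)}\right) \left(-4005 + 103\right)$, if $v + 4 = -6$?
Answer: $17164898$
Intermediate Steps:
$v = -10$ ($v = -4 - 6 = -10$)
$b{\left(c,f \right)} = 0$ ($b{\left(c,f \right)} = c 0 = 0$)
$\left(-4399 + b{\left(30,v \right)}\right) \left(-4005 + 103\right) = \left(-4399 + 0\right) \left(-4005 + 103\right) = \left(-4399\right) \left(-3902\right) = 17164898$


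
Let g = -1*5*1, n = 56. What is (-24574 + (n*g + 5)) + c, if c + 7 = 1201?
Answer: -23655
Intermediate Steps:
c = 1194 (c = -7 + 1201 = 1194)
g = -5 (g = -5*1 = -5)
(-24574 + (n*g + 5)) + c = (-24574 + (56*(-5) + 5)) + 1194 = (-24574 + (-280 + 5)) + 1194 = (-24574 - 275) + 1194 = -24849 + 1194 = -23655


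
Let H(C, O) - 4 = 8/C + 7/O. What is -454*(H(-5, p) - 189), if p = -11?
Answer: 4675292/55 ≈ 85005.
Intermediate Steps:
H(C, O) = 4 + 7/O + 8/C (H(C, O) = 4 + (8/C + 7/O) = 4 + (7/O + 8/C) = 4 + 7/O + 8/C)
-454*(H(-5, p) - 189) = -454*((4 + 7/(-11) + 8/(-5)) - 189) = -454*((4 + 7*(-1/11) + 8*(-⅕)) - 189) = -454*((4 - 7/11 - 8/5) - 189) = -454*(97/55 - 189) = -454*(-10298/55) = 4675292/55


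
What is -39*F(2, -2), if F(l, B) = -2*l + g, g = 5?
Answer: -39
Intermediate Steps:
F(l, B) = 5 - 2*l (F(l, B) = -2*l + 5 = 5 - 2*l)
-39*F(2, -2) = -39*(5 - 2*2) = -39*(5 - 4) = -39*1 = -39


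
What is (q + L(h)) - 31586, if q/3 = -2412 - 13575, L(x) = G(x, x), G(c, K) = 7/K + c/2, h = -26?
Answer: -2068567/26 ≈ -79560.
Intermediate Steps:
G(c, K) = c/2 + 7/K (G(c, K) = 7/K + c*(½) = 7/K + c/2 = c/2 + 7/K)
L(x) = x/2 + 7/x
q = -47961 (q = 3*(-2412 - 13575) = 3*(-15987) = -47961)
(q + L(h)) - 31586 = (-47961 + ((½)*(-26) + 7/(-26))) - 31586 = (-47961 + (-13 + 7*(-1/26))) - 31586 = (-47961 + (-13 - 7/26)) - 31586 = (-47961 - 345/26) - 31586 = -1247331/26 - 31586 = -2068567/26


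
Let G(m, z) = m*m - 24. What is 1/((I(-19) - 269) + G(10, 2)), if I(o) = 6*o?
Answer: -1/307 ≈ -0.0032573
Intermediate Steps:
G(m, z) = -24 + m² (G(m, z) = m² - 24 = -24 + m²)
1/((I(-19) - 269) + G(10, 2)) = 1/((6*(-19) - 269) + (-24 + 10²)) = 1/((-114 - 269) + (-24 + 100)) = 1/(-383 + 76) = 1/(-307) = -1/307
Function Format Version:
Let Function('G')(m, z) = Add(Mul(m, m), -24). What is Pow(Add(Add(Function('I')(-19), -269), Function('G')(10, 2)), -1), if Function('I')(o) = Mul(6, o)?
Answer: Rational(-1, 307) ≈ -0.0032573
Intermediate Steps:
Function('G')(m, z) = Add(-24, Pow(m, 2)) (Function('G')(m, z) = Add(Pow(m, 2), -24) = Add(-24, Pow(m, 2)))
Pow(Add(Add(Function('I')(-19), -269), Function('G')(10, 2)), -1) = Pow(Add(Add(Mul(6, -19), -269), Add(-24, Pow(10, 2))), -1) = Pow(Add(Add(-114, -269), Add(-24, 100)), -1) = Pow(Add(-383, 76), -1) = Pow(-307, -1) = Rational(-1, 307)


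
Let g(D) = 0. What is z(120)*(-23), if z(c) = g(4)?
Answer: 0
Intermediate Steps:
z(c) = 0
z(120)*(-23) = 0*(-23) = 0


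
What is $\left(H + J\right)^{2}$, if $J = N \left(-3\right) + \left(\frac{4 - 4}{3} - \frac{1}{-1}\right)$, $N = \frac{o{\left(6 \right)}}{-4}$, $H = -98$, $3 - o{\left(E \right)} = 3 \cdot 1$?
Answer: $9409$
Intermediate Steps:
$o{\left(E \right)} = 0$ ($o{\left(E \right)} = 3 - 3 \cdot 1 = 3 - 3 = 0$)
$N = 0$ ($N = \frac{0}{-4} = 0 \left(- \frac{1}{4}\right) = 0$)
$J = 1$ ($J = 0 \left(-3\right) + \left(\frac{4 - 4}{3} - \frac{1}{-1}\right) = 0 + \left(\left(4 - 4\right) \frac{1}{3} - -1\right) = 0 + \left(0 \cdot \frac{1}{3} + 1\right) = 0 + \left(0 + 1\right) = 0 + 1 = 1$)
$\left(H + J\right)^{2} = \left(-98 + 1\right)^{2} = \left(-97\right)^{2} = 9409$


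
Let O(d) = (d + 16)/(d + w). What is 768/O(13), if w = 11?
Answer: 18432/29 ≈ 635.59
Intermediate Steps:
O(d) = (16 + d)/(11 + d) (O(d) = (d + 16)/(d + 11) = (16 + d)/(11 + d))
768/O(13) = 768/(((16 + 13)/(11 + 13))) = 768/((29/24)) = 768/(((1/24)*29)) = 768/(29/24) = 768*(24/29) = 18432/29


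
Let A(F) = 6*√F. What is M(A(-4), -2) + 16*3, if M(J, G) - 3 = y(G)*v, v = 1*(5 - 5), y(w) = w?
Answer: 51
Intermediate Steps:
v = 0 (v = 1*0 = 0)
M(J, G) = 3 (M(J, G) = 3 + G*0 = 3 + 0 = 3)
M(A(-4), -2) + 16*3 = 3 + 16*3 = 3 + 48 = 51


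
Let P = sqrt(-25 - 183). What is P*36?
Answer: 144*I*sqrt(13) ≈ 519.2*I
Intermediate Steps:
P = 4*I*sqrt(13) (P = sqrt(-208) = 4*I*sqrt(13) ≈ 14.422*I)
P*36 = (4*I*sqrt(13))*36 = 144*I*sqrt(13)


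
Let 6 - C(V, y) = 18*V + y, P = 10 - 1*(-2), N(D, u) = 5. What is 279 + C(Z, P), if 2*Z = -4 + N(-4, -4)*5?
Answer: 84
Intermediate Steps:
Z = 21/2 (Z = (-4 + 5*5)/2 = (-4 + 25)/2 = (½)*21 = 21/2 ≈ 10.500)
P = 12 (P = 10 + 2 = 12)
C(V, y) = 6 - y - 18*V (C(V, y) = 6 - (18*V + y) = 6 - (y + 18*V) = 6 + (-y - 18*V) = 6 - y - 18*V)
279 + C(Z, P) = 279 + (6 - 1*12 - 18*21/2) = 279 + (6 - 12 - 189) = 279 - 195 = 84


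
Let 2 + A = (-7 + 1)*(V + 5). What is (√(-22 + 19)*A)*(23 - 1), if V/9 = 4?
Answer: -5456*I*√3 ≈ -9450.1*I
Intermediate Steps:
V = 36 (V = 9*4 = 36)
A = -248 (A = -2 + (-7 + 1)*(36 + 5) = -2 - 6*41 = -2 - 246 = -248)
(√(-22 + 19)*A)*(23 - 1) = (√(-22 + 19)*(-248))*(23 - 1) = (√(-3)*(-248))*22 = ((I*√3)*(-248))*22 = -248*I*√3*22 = -5456*I*√3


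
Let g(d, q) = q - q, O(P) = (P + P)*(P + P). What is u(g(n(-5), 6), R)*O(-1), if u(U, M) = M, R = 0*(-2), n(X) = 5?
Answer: 0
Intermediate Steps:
O(P) = 4*P² (O(P) = (2*P)*(2*P) = 4*P²)
g(d, q) = 0
R = 0
u(g(n(-5), 6), R)*O(-1) = 0*(4*(-1)²) = 0*(4*1) = 0*4 = 0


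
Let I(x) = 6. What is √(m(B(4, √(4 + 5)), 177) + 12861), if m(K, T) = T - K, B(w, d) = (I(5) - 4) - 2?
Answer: √13038 ≈ 114.18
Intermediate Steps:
B(w, d) = 0 (B(w, d) = (6 - 4) - 2 = 2 - 2 = 0)
√(m(B(4, √(4 + 5)), 177) + 12861) = √((177 - 1*0) + 12861) = √((177 + 0) + 12861) = √(177 + 12861) = √13038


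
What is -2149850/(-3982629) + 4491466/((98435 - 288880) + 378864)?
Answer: 2613273618752/107200424793 ≈ 24.377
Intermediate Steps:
-2149850/(-3982629) + 4491466/((98435 - 288880) + 378864) = -2149850*(-1/3982629) + 4491466/(-190445 + 378864) = 2149850/3982629 + 4491466/188419 = 2149850/3982629 + 4491466*(1/188419) = 2149850/3982629 + 641638/26917 = 2613273618752/107200424793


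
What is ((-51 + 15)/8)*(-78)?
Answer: 351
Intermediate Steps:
((-51 + 15)/8)*(-78) = -36*⅛*(-78) = -9/2*(-78) = 351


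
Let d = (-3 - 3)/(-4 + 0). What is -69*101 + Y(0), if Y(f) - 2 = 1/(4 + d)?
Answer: -76635/11 ≈ -6966.8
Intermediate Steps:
d = 3/2 (d = -6/(-4) = -6*(-¼) = 3/2 ≈ 1.5000)
Y(f) = 24/11 (Y(f) = 2 + 1/(4 + 3/2) = 2 + 1/(11/2) = 2 + 2/11 = 24/11)
-69*101 + Y(0) = -69*101 + 24/11 = -6969 + 24/11 = -76635/11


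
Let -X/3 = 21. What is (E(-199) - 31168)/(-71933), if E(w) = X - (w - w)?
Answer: 31231/71933 ≈ 0.43417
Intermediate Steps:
X = -63 (X = -3*21 = -63)
E(w) = -63 (E(w) = -63 - (w - w) = -63 - 1*0 = -63 + 0 = -63)
(E(-199) - 31168)/(-71933) = (-63 - 31168)/(-71933) = -31231*(-1/71933) = 31231/71933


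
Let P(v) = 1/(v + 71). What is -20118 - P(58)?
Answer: -2595223/129 ≈ -20118.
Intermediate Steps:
P(v) = 1/(71 + v)
-20118 - P(58) = -20118 - 1/(71 + 58) = -20118 - 1/129 = -2595223/129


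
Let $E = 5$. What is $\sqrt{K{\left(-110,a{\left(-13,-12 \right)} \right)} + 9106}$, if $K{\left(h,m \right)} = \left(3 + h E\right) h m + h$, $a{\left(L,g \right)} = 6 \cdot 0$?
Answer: $2 \sqrt{2249} \approx 94.847$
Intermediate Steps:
$a{\left(L,g \right)} = 0$
$K{\left(h,m \right)} = h + h m \left(3 + 5 h\right)$ ($K{\left(h,m \right)} = \left(3 + h 5\right) h m + h = \left(3 + 5 h\right) h m + h = h \left(3 + 5 h\right) m + h = h m \left(3 + 5 h\right) + h = h + h m \left(3 + 5 h\right)$)
$\sqrt{K{\left(-110,a{\left(-13,-12 \right)} \right)} + 9106} = \sqrt{- 110 \left(1 + 3 \cdot 0 + 5 \left(-110\right) 0\right) + 9106} = \sqrt{- 110 \left(1 + 0 + 0\right) + 9106} = \sqrt{\left(-110\right) 1 + 9106} = \sqrt{-110 + 9106} = \sqrt{8996} = 2 \sqrt{2249}$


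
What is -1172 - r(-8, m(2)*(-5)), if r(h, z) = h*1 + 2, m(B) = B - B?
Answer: -1166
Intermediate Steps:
m(B) = 0
r(h, z) = 2 + h (r(h, z) = h + 2 = 2 + h)
-1172 - r(-8, m(2)*(-5)) = -1172 - (2 - 8) = -1172 - 1*(-6) = -1172 + 6 = -1166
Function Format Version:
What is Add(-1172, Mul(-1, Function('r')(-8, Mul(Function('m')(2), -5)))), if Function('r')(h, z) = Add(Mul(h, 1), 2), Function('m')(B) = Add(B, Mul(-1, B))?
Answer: -1166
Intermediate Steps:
Function('m')(B) = 0
Function('r')(h, z) = Add(2, h) (Function('r')(h, z) = Add(h, 2) = Add(2, h))
Add(-1172, Mul(-1, Function('r')(-8, Mul(Function('m')(2), -5)))) = Add(-1172, Mul(-1, Add(2, -8))) = Add(-1172, Mul(-1, -6)) = Add(-1172, 6) = -1166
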